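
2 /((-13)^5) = -2 /371293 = -0.00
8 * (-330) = -2640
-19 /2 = -9.50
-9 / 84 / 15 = -1 / 140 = -0.01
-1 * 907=-907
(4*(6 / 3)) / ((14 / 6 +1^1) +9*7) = 0.12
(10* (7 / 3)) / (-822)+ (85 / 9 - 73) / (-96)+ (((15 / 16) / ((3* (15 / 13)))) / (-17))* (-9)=0.78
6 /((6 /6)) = 6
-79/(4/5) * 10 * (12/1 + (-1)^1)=-10862.50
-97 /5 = -19.40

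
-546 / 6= -91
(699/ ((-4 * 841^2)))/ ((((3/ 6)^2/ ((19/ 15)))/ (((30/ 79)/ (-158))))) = 13281/ 4414140721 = 0.00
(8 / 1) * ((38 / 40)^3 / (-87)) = -6859 / 87000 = -0.08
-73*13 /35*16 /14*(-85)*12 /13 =119136 /49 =2431.35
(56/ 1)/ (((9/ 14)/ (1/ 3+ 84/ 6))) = 33712/ 27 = 1248.59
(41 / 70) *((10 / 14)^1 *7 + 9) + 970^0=9.20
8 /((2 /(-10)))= -40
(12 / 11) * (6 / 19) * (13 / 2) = 468 / 209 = 2.24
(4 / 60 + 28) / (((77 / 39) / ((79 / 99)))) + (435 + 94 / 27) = 51435266 / 114345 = 449.83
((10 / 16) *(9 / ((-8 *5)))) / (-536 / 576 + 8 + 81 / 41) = -3321 / 213608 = -0.02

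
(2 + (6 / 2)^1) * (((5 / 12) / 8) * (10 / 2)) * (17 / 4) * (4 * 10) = 10625 / 48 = 221.35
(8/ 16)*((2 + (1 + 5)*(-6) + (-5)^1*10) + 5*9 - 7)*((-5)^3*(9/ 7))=25875/ 7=3696.43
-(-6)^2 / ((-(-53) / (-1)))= 36 / 53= 0.68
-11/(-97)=11/97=0.11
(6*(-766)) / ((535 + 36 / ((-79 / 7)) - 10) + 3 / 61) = -8.81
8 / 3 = 2.67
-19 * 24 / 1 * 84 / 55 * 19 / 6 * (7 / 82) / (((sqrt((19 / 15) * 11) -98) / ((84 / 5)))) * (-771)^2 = 21198374767584 * sqrt(3135) / 1621920025 +6232322181669696 / 324384005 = 19944590.43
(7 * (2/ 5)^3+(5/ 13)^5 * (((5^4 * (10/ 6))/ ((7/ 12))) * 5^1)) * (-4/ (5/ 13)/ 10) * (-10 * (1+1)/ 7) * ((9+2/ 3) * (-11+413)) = 763509135659328/ 874680625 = 872900.48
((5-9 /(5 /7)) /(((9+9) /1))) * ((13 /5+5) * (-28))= 20216 /225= 89.85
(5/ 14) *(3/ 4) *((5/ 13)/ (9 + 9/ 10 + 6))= 125/ 19292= 0.01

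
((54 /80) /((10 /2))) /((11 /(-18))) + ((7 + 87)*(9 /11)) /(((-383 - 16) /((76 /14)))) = -68307 /53900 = -1.27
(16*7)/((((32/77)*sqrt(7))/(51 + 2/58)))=56980*sqrt(7)/29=5198.45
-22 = -22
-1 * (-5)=5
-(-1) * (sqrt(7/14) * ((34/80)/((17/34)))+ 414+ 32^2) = 17 * sqrt(2)/40+ 1438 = 1438.60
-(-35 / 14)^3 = 125 / 8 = 15.62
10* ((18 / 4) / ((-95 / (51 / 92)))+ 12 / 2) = 104421 / 1748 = 59.74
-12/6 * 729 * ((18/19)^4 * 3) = -459165024/130321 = -3523.34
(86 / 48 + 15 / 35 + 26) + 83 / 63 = 29.54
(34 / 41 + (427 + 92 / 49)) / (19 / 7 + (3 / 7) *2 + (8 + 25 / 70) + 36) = 1726562 / 192577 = 8.97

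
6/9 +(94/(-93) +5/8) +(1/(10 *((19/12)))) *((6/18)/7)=140473/494760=0.28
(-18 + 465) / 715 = 447 / 715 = 0.63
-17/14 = -1.21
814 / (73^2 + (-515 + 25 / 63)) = 51282 / 303307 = 0.17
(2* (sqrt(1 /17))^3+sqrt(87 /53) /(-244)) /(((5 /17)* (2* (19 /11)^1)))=-187* sqrt(4611) /2457080+11* sqrt(17) /1615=0.02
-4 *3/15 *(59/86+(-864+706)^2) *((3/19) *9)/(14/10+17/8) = -309162672/38399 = -8051.32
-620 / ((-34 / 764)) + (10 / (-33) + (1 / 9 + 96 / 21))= 164181715 / 11781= 13936.14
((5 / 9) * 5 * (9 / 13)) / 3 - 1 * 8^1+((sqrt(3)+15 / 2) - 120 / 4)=-2329 / 78+sqrt(3)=-28.13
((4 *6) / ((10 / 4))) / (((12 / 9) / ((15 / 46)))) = 54 / 23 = 2.35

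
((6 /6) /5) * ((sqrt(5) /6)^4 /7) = 5 /9072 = 0.00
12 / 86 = 6 / 43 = 0.14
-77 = -77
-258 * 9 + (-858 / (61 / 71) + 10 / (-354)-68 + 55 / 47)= -1719024352 / 507459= -3387.51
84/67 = 1.25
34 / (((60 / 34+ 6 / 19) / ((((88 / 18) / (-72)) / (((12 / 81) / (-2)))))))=14.98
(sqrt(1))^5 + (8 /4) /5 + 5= 32 /5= 6.40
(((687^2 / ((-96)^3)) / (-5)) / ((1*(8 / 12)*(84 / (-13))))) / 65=-52441 / 137625600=-0.00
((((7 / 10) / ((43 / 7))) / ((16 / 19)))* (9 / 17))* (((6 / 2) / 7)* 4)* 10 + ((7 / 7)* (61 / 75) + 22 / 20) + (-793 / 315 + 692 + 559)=5764103939 / 4605300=1251.62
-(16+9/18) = -33/2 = -16.50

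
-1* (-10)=10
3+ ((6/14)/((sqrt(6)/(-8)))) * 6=3- 24 * sqrt(6)/7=-5.40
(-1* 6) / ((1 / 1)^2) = -6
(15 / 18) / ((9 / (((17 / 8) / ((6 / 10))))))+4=5609 / 1296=4.33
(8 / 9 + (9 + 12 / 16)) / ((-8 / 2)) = -383 / 144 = -2.66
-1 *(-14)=14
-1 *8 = -8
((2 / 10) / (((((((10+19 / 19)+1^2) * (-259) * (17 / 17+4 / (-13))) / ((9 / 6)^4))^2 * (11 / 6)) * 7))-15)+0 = -793380398637 / 52892026880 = -15.00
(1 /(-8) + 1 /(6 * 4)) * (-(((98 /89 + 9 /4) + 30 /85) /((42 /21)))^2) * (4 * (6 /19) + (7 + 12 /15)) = 2.59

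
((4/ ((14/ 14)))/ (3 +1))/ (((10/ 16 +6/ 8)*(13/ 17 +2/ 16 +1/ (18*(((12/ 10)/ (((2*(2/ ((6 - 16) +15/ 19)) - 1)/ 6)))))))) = 192780/ 232903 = 0.83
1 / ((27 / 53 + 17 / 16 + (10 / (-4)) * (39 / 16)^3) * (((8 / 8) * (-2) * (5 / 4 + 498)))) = 868352 / 30028966883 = 0.00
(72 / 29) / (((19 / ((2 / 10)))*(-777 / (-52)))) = 1248 / 713545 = 0.00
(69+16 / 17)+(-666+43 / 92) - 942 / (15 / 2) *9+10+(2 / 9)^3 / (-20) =-1956498553 / 1140156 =-1715.99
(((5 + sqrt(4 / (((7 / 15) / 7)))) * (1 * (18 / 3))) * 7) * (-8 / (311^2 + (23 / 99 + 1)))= -66528 * sqrt(15) / 9575501-166320 / 9575501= -0.04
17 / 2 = 8.50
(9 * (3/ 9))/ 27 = 1/ 9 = 0.11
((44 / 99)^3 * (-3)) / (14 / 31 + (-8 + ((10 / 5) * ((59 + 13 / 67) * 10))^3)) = -298356896 / 1879689374244879147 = -0.00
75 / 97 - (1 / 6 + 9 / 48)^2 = 144767 / 223488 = 0.65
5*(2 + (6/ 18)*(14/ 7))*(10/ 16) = 25/ 3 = 8.33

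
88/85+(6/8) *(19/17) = 637/340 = 1.87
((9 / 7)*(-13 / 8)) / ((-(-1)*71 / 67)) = -1.97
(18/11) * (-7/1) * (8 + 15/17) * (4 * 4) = -304416/187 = -1627.89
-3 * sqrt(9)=-9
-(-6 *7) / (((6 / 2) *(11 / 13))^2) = 2366 / 363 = 6.52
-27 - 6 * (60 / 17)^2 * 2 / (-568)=-548613 / 20519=-26.74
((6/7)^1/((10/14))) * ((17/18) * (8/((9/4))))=544/135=4.03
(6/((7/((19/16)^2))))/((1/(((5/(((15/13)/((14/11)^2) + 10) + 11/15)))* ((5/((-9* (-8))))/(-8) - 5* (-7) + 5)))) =18918069625/895903744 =21.12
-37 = -37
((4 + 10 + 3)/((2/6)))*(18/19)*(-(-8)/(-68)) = -108/19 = -5.68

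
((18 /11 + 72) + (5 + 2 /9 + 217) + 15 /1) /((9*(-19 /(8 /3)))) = -246200 /50787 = -4.85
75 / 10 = 15 / 2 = 7.50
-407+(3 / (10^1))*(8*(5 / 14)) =-2843 / 7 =-406.14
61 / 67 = 0.91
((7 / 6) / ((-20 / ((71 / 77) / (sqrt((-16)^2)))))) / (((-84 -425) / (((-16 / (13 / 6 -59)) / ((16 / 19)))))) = 1349 / 610962880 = 0.00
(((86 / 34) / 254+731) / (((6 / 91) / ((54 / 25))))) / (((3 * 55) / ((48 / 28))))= 738621234 / 2968625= 248.81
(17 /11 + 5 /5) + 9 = 127 /11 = 11.55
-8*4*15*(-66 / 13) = 31680 / 13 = 2436.92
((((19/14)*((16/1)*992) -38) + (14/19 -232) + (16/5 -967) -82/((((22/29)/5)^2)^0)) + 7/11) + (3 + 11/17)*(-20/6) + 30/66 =7541300923/373065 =20214.44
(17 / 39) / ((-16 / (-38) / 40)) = 1615 / 39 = 41.41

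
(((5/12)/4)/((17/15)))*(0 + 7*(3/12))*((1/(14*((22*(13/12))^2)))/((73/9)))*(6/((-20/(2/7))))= -1215/5684494816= -0.00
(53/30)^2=2809/900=3.12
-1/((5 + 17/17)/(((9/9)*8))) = -4/3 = -1.33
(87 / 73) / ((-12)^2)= 29 / 3504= 0.01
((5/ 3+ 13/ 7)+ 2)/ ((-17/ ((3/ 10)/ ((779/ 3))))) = -174/ 463505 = -0.00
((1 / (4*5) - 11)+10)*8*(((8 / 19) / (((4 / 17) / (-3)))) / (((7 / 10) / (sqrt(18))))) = 1224*sqrt(2) / 7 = 247.29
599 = 599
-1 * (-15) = 15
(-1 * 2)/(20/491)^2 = -241081/200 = -1205.40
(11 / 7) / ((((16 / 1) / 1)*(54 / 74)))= 407 / 3024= 0.13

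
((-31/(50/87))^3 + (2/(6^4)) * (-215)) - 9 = -198638622136/1265625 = -156949.03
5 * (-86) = -430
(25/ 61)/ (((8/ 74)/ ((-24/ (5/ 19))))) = -21090/ 61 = -345.74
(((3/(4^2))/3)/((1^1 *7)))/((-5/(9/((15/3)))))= -9/2800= -0.00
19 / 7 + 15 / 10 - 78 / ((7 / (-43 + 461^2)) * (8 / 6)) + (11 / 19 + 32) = -472328807 / 266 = -1775672.21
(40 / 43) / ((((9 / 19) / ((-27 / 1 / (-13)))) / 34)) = 77520 / 559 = 138.68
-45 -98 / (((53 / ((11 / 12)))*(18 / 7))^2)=-2949066361 / 65528352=-45.00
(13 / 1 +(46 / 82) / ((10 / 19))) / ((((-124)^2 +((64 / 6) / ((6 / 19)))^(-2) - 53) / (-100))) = -5329630720 / 58059708409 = -0.09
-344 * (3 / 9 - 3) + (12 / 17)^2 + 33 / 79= 62893651 / 68493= 918.25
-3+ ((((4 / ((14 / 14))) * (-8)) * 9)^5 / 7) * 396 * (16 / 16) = -784616839446549 / 7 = -112088119920935.57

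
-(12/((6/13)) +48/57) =-510/19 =-26.84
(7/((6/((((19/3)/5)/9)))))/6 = 133/4860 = 0.03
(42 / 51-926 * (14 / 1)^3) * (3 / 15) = -43196034 / 85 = -508188.64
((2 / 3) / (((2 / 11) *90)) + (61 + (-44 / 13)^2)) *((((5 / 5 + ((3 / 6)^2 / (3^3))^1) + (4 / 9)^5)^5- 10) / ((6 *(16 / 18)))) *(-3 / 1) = 21545165140427872586776542653680249 / 59633545995840595969067621253120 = 361.29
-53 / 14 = -3.79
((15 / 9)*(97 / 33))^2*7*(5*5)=4200.02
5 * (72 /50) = 36 /5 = 7.20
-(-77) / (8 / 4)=77 / 2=38.50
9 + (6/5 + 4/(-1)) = 31/5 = 6.20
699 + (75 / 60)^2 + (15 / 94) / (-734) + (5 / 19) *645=4563584039 / 5243696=870.30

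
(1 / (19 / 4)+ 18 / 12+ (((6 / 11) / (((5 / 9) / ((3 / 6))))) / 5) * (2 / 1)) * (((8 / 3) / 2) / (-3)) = -39854 / 47025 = -0.85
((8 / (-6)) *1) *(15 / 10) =-2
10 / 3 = 3.33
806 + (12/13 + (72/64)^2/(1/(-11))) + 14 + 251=880257/832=1058.00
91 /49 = 13 /7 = 1.86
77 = 77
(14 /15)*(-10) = -28 /3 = -9.33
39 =39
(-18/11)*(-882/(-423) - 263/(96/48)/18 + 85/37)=183001/38258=4.78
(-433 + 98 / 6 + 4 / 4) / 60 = -1247 / 180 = -6.93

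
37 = 37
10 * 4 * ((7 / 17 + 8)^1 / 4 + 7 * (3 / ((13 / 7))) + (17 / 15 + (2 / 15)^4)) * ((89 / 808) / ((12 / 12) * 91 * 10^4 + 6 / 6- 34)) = 57929478691 / 822610622983500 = 0.00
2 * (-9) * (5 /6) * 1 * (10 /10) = -15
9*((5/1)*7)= 315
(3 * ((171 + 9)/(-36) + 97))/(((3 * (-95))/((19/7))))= -92/35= -2.63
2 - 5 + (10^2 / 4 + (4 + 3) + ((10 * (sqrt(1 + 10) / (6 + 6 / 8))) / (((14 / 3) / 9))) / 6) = 10 * sqrt(11) / 21 + 29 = 30.58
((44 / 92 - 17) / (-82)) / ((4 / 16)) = 760 / 943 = 0.81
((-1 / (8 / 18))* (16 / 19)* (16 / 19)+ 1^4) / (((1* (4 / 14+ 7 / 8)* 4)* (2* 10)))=-301 / 46930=-0.01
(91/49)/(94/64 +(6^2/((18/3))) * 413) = 416/555401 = 0.00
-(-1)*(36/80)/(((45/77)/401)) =30877/100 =308.77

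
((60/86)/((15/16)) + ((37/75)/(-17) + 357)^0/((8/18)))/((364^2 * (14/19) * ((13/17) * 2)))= 166345/8295309568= 0.00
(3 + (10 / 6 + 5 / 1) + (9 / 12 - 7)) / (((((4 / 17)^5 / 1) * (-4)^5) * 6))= -58214137 / 75497472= -0.77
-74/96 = -37/48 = -0.77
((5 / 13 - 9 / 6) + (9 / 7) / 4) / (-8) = 289 / 2912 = 0.10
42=42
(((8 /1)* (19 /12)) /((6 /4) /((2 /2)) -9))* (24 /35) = -608 /525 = -1.16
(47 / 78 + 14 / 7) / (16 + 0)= 203 / 1248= 0.16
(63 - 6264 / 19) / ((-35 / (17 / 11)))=86139 / 7315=11.78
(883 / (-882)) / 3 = -883 / 2646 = -0.33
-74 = -74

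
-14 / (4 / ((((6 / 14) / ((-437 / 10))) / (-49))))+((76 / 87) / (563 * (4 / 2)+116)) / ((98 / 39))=-0.00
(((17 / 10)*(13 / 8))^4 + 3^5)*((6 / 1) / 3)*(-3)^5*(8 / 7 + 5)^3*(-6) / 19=715159841616898443 / 66734080000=10716561.04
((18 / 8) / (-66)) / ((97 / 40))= -15 / 1067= -0.01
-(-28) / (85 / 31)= 868 / 85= 10.21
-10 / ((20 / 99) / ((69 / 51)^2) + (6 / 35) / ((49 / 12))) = -449081325 / 6841706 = -65.64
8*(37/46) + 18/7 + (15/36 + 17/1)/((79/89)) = 4369361/152628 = 28.63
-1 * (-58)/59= 58/59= 0.98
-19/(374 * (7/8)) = -76/1309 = -0.06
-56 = -56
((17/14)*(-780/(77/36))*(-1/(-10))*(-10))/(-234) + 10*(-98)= -529240/539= -981.89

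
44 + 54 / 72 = 179 / 4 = 44.75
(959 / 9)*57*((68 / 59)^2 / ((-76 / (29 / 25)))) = -32149516 / 261075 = -123.14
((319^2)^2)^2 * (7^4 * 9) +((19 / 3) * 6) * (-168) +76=2317181934573970558149061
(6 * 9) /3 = 18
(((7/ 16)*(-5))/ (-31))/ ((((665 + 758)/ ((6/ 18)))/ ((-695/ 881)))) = -24325/ 1865450544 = -0.00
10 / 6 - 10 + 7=-1.33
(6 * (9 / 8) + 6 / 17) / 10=483 / 680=0.71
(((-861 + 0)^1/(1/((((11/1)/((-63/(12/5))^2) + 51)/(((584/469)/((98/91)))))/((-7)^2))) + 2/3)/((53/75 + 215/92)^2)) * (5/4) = -306236307417375/2929842012643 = -104.52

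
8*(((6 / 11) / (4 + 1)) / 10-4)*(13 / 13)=-8776 / 275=-31.91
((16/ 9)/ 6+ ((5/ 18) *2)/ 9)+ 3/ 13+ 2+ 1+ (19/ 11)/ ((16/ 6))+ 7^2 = 4933109/ 92664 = 53.24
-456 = -456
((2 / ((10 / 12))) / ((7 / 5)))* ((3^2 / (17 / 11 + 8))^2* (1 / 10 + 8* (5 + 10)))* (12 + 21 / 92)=35313003 / 15778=2238.12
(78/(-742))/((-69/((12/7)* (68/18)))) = 1768/179193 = 0.01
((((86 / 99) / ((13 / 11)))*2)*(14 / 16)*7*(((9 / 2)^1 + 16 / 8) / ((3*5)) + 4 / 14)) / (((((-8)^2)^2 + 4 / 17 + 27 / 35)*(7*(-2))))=-772667 / 6845114952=-0.00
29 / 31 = 0.94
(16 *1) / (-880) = -1 / 55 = -0.02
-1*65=-65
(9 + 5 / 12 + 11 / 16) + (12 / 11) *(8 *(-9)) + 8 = -31913 / 528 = -60.44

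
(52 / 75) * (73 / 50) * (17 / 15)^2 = 548522 / 421875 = 1.30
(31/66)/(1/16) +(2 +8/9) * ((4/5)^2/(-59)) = 1092824/146025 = 7.48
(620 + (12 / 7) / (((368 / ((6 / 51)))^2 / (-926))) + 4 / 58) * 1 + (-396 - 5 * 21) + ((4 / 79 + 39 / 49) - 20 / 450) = 740612414223811 / 6178416544440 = 119.87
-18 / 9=-2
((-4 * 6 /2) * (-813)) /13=9756 /13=750.46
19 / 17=1.12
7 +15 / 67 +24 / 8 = 685 / 67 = 10.22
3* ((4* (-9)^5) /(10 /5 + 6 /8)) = -2834352 /11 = -257668.36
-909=-909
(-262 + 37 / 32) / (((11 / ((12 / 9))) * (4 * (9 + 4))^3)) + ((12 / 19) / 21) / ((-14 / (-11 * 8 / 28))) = 1578905129 / 241914376704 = 0.01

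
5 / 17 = 0.29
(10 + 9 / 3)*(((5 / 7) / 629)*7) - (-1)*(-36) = -22579 / 629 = -35.90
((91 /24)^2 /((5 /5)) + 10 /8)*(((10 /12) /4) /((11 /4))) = 45005 /38016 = 1.18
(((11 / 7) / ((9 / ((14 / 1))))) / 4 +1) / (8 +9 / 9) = 29 / 162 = 0.18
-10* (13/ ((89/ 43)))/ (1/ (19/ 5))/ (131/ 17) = -361114/ 11659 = -30.97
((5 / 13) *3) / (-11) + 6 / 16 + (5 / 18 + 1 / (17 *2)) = 101045 / 175032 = 0.58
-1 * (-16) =16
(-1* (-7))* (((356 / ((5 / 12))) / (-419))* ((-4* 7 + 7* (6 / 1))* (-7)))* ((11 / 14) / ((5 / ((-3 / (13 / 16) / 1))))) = -811.64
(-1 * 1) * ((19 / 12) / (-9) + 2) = -197 / 108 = -1.82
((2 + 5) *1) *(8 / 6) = 28 / 3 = 9.33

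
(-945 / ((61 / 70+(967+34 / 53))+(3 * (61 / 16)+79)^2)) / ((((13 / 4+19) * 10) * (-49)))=3663360 / 386610937591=0.00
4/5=0.80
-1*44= -44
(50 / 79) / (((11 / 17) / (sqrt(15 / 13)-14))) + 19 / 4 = -31089 / 3476 + 850* sqrt(195) / 11297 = -7.89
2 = 2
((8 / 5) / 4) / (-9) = -2 / 45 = -0.04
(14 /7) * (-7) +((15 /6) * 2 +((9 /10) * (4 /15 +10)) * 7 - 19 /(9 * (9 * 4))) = 450533 /8100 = 55.62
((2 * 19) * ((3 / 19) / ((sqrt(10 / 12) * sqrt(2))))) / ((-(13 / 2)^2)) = -24 * sqrt(15) / 845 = -0.11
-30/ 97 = -0.31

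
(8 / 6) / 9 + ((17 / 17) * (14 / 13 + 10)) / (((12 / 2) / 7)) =4588 / 351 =13.07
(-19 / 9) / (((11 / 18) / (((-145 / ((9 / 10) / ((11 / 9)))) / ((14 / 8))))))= 220400 / 567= 388.71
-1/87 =-0.01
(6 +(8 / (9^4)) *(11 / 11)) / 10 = 19687 / 32805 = 0.60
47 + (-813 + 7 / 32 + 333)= -13849 / 32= -432.78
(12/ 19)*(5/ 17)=60/ 323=0.19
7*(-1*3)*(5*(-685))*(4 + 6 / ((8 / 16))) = 1150800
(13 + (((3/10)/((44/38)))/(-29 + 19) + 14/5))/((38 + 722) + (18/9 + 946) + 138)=34703/4061200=0.01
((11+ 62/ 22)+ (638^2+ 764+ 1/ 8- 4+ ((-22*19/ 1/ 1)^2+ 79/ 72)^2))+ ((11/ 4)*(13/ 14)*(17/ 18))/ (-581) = 7080244144134477301/ 231916608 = 30529267417.25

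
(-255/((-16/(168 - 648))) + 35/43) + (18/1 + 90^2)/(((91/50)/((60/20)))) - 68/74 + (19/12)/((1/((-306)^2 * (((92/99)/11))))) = 319820195209/17518501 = 18256.14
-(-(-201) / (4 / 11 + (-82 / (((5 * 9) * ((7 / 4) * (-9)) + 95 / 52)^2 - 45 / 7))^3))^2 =-208698026134673573390778487278900234616627834674462031265625 / 683063122378657836594053082064868909988350323420383376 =-305532.56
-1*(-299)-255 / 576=57323 / 192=298.56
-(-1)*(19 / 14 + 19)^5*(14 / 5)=376057535625 / 38416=9789086.20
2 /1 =2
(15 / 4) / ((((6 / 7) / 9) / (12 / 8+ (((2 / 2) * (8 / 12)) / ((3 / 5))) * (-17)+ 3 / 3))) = -10325 / 16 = -645.31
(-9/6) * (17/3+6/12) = -37/4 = -9.25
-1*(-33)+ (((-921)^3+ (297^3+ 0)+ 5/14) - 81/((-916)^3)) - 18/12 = -4062091826270980361/5380027072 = -755031856.14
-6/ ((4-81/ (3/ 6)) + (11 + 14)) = 6/ 133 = 0.05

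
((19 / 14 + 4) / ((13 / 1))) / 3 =25 / 182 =0.14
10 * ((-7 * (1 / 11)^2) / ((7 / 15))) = -150 / 121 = -1.24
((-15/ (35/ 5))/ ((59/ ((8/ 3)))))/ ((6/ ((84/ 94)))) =-40/ 2773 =-0.01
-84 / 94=-42 / 47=-0.89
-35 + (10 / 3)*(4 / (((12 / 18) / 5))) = 65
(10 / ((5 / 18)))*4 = 144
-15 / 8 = -1.88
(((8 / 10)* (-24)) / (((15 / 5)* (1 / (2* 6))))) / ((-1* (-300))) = -32 / 125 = -0.26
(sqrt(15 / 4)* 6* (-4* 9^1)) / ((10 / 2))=-108* sqrt(15) / 5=-83.66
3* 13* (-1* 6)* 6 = -1404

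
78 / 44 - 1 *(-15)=369 / 22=16.77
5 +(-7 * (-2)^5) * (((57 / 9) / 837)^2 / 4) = 31545821 / 6305121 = 5.00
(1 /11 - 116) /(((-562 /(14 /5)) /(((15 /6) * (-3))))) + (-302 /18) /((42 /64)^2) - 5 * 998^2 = -122192615722703 /24536358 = -4980063.29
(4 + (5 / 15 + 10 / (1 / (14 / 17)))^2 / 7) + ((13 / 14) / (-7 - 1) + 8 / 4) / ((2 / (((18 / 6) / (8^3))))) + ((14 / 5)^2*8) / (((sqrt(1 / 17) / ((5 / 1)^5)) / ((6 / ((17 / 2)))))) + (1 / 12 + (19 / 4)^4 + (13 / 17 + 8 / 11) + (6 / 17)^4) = 498004753820363 / 948306788352 + 2352000*sqrt(17) / 17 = 570968.94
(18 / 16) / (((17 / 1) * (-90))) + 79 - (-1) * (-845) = -1041761 / 1360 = -766.00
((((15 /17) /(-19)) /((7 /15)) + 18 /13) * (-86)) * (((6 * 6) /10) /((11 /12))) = -701671248 /1616615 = -434.04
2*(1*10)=20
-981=-981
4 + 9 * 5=49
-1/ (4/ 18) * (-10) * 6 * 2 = 540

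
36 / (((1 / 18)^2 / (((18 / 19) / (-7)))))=-209952 / 133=-1578.59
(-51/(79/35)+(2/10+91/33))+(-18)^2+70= 4879817/13035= 374.36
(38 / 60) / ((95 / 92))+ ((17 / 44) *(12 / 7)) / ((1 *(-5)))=2777 / 5775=0.48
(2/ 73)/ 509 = 0.00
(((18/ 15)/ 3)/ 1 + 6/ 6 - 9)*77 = -2926/ 5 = -585.20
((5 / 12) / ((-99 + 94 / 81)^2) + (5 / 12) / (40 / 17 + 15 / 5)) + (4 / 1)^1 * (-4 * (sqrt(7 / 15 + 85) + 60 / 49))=-16 * sqrt(19230) / 15 - 468419007817 / 24004309875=-167.43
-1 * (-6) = 6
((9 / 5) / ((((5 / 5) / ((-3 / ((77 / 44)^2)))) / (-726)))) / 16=19602 / 245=80.01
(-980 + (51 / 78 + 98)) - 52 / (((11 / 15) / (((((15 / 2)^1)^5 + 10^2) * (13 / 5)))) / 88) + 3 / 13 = -10052286559 / 26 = -386626406.12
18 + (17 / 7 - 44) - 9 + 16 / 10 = -1084 / 35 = -30.97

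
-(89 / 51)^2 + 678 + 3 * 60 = 2223737 / 2601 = 854.95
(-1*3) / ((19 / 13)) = -39 / 19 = -2.05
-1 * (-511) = 511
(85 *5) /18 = 23.61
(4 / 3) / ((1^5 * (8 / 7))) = 7 / 6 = 1.17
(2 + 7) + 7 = 16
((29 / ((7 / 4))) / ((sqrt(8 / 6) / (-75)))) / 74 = -2175 * sqrt(3) / 259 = -14.55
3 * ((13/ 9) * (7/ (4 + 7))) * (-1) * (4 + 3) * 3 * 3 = -173.73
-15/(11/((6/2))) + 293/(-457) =-23788/5027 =-4.73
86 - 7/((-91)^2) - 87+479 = 478.00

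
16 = 16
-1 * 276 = -276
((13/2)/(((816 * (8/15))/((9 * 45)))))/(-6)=-8775/8704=-1.01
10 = 10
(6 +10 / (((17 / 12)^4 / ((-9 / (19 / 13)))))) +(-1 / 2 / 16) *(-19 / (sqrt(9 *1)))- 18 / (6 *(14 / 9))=-11750659409 / 1066396128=-11.02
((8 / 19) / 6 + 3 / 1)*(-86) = -264.04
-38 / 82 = -19 / 41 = -0.46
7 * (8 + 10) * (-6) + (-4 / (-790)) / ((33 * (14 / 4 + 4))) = -147816896 / 195525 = -756.00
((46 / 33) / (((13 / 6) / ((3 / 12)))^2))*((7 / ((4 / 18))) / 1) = 0.58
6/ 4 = 3/ 2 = 1.50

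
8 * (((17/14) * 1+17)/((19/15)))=15300/133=115.04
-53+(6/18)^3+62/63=-9824/189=-51.98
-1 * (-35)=35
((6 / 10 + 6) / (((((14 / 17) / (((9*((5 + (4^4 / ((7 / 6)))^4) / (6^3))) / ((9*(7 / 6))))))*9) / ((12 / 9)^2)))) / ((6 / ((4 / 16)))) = 1040893916365127 / 1715322420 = 606821.15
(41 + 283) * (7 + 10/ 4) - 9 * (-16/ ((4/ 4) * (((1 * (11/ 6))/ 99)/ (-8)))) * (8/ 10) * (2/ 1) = -482274/ 5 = -96454.80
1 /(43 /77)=77 /43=1.79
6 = 6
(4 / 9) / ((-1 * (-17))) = 4 / 153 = 0.03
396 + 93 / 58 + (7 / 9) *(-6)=392.94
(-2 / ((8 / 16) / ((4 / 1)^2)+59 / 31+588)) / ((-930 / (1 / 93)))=0.00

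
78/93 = 26/31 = 0.84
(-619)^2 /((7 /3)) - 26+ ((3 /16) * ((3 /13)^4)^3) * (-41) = 428424200469183001795 /2609385533717872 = 164185.86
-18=-18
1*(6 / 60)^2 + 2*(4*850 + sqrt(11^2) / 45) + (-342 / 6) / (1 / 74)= 2324249 / 900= 2582.50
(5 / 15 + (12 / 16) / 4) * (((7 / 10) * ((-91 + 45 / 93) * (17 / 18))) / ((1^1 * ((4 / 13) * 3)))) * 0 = 0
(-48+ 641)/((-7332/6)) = -593/1222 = -0.49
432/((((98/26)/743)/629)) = 2624620752/49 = 53563688.82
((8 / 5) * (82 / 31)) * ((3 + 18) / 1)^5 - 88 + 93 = 2679171031 / 155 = 17284974.39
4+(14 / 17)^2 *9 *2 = 4684 / 289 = 16.21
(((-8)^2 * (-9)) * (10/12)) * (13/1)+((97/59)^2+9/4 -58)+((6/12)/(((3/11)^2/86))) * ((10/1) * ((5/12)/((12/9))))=-1124447891/250632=-4486.45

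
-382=-382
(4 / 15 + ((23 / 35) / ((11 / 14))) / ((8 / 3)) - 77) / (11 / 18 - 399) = 151311 / 788810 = 0.19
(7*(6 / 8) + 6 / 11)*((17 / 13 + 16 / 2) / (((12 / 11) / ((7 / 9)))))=71995 / 1872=38.46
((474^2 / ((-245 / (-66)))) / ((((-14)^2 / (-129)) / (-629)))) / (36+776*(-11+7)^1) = -150401091357 / 18415670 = -8167.02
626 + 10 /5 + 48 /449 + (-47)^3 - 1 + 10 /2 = -46332711 /449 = -103190.89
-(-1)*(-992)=-992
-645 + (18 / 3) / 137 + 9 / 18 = -176581 / 274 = -644.46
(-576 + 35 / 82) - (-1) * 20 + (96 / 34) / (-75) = -19363037 / 34850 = -555.61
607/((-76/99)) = -60093/76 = -790.70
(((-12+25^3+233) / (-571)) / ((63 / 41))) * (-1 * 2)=433124 / 11991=36.12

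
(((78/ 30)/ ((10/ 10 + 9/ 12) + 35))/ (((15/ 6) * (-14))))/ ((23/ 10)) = -0.00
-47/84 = -0.56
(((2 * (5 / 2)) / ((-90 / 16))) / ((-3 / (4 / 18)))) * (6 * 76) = 2432 / 81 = 30.02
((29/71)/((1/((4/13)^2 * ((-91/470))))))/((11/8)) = -12992/2385955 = -0.01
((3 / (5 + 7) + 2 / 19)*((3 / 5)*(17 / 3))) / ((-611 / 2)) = -459 / 116090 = -0.00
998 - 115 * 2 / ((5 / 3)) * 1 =860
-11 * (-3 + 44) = -451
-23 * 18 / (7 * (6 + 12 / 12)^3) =-0.17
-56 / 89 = -0.63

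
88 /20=22 /5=4.40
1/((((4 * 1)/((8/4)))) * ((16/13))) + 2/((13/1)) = 233/416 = 0.56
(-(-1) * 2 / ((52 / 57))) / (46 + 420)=57 / 12116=0.00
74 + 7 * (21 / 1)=221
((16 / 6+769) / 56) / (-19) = -2315 / 3192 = -0.73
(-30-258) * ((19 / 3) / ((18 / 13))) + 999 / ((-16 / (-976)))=178865 / 3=59621.67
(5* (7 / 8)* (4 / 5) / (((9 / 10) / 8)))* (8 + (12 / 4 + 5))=4480 / 9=497.78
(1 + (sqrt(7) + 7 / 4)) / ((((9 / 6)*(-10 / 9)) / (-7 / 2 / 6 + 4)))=-451 / 80- 41*sqrt(7) / 20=-11.06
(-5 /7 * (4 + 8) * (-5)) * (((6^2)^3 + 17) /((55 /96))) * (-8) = -27931062.86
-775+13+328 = -434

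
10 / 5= 2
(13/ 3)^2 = 169/ 9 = 18.78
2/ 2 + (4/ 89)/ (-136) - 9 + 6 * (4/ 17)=-19937/ 3026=-6.59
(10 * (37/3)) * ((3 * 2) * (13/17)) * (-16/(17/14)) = -2154880/289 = -7456.33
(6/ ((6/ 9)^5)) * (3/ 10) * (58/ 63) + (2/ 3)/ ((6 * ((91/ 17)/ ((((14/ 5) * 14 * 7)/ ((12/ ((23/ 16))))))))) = 260761/ 19656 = 13.27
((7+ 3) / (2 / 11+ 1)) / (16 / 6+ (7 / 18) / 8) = 15840 / 5083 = 3.12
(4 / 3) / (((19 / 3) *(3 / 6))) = 8 / 19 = 0.42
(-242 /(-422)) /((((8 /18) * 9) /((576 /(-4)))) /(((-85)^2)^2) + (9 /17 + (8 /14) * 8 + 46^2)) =1591701457500 /5887352166141023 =0.00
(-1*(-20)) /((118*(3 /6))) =20 /59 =0.34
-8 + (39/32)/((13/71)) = -43/32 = -1.34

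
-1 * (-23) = 23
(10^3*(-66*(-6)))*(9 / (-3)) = -1188000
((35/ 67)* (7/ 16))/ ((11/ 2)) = 245/ 5896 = 0.04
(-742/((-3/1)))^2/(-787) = -550564/7083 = -77.73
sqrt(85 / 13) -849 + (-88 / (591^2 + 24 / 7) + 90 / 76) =-78770298455 / 92909658 + sqrt(1105) / 13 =-845.26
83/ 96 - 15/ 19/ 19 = 28523/ 34656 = 0.82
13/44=0.30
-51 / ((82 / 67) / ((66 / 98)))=-112761 / 4018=-28.06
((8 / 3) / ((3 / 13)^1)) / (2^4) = 13 / 18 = 0.72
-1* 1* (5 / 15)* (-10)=10 / 3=3.33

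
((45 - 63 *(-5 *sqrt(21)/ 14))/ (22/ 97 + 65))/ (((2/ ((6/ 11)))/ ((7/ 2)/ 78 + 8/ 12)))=1455/ 10868 + 1455 *sqrt(21)/ 21736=0.44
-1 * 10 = -10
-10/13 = -0.77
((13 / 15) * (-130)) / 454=-169 / 681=-0.25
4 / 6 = 2 / 3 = 0.67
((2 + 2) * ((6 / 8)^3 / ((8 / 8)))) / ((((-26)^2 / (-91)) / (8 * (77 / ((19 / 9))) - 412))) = 107919 / 3952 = 27.31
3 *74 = 222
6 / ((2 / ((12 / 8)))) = 9 / 2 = 4.50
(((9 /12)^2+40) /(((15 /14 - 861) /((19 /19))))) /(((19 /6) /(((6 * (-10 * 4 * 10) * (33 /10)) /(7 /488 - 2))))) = -1463209440 /24627781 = -59.41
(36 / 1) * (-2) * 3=-216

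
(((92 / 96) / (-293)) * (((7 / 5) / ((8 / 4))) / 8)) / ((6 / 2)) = -161 / 1687680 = -0.00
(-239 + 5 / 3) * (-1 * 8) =5696 / 3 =1898.67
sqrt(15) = 3.87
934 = 934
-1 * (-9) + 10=19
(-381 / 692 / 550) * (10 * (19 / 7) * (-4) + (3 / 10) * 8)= 353949 / 3330250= 0.11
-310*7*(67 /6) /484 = -72695 /1452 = -50.07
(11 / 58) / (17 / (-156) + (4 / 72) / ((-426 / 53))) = -274131 / 167504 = -1.64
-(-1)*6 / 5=6 / 5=1.20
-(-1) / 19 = 1 / 19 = 0.05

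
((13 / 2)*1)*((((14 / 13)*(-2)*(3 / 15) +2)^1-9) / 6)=-161 / 20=-8.05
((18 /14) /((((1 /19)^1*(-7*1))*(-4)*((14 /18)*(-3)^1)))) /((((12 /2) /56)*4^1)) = -171 /196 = -0.87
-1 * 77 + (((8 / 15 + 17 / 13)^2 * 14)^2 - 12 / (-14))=22018683251767 / 10121304375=2175.48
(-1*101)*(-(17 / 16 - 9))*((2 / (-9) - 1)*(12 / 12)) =979.84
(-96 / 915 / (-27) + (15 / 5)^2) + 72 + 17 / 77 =51504154 / 634095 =81.22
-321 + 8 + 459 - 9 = 137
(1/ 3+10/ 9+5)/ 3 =58/ 27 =2.15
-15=-15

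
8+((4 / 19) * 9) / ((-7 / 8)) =776 / 133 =5.83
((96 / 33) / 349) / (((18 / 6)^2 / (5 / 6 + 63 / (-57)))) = -496 / 1969407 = -0.00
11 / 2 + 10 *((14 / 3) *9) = 851 / 2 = 425.50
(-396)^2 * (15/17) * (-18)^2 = 762125760/17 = 44830927.06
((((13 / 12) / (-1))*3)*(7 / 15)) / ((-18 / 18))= 1.52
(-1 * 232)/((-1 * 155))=232/155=1.50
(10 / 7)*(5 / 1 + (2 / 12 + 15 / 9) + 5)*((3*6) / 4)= 1065 / 14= 76.07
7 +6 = 13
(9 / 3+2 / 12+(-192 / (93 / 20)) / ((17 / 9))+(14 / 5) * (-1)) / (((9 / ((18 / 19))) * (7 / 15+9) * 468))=-339803 / 665423928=-0.00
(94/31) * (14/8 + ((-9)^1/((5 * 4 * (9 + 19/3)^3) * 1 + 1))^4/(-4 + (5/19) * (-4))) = 37802797629091657058302355161/7123931468096300309922536176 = 5.31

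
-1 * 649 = -649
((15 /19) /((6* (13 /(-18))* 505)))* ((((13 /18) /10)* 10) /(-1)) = 1 /3838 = 0.00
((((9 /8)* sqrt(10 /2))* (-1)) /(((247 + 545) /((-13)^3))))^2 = 24134045 /495616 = 48.70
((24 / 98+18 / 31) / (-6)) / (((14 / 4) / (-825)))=344850 / 10633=32.43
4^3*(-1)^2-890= -826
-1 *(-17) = 17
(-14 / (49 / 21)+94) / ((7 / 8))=704 / 7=100.57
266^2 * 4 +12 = 283036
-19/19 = -1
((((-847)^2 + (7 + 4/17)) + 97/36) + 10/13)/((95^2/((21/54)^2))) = 11187270605/930565584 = 12.02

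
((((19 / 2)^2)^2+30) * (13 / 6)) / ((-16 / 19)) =-32307847 / 1536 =-21033.75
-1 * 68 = -68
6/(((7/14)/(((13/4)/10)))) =39/10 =3.90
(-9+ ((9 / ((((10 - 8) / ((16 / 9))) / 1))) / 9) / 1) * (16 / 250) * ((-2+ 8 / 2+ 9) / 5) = -6424 / 5625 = -1.14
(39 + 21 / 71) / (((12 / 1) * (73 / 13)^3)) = 1021605 / 55240414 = 0.02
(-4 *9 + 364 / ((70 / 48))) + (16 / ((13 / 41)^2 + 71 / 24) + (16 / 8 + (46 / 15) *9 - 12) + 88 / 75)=2199149996 / 9255525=237.60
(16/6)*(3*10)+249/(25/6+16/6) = 116.44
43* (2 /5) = 86 /5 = 17.20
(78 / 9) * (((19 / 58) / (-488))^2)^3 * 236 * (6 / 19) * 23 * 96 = 131042587377 / 1004192405145953005764608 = 0.00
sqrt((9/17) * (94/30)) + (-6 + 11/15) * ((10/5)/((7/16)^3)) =-647168/5145 + sqrt(11985)/85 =-124.50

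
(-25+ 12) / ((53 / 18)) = -234 / 53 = -4.42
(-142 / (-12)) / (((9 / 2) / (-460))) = -32660 / 27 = -1209.63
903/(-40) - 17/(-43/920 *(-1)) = -664429/1720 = -386.30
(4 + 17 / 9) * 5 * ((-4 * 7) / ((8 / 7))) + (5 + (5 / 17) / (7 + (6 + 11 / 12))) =-36607825 / 51102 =-716.37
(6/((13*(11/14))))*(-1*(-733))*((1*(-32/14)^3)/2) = -18014208/7007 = -2570.89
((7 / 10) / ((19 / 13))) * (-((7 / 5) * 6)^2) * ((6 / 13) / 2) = -18522 / 2375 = -7.80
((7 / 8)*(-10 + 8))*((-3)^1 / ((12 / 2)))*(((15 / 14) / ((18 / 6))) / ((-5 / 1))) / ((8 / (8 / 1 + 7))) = -15 / 128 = -0.12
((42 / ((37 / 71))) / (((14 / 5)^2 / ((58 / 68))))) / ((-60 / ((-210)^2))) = -16214625 / 2516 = -6444.60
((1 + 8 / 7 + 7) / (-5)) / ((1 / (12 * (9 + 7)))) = -12288 / 35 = -351.09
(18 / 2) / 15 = 0.60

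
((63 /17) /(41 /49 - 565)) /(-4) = 3087 /1879792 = 0.00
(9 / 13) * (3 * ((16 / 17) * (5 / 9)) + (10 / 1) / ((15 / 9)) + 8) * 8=19056 / 221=86.23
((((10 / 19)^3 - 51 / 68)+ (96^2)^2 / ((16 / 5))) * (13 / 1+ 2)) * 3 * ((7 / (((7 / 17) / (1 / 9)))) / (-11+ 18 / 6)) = -61897721675755 / 219488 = -282009593.58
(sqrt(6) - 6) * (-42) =252 - 42 * sqrt(6) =149.12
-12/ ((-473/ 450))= 5400/ 473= 11.42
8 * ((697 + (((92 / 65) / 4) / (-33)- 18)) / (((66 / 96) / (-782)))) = -145783017472 / 23595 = -6178555.52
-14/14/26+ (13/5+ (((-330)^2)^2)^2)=18283312037133000000333/130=140640861824100000002.56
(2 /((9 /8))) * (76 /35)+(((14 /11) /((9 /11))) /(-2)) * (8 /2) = 236 /315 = 0.75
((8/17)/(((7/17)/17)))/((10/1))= 68/35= 1.94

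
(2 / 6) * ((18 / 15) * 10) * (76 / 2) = 152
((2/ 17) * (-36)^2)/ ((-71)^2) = 2592/ 85697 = 0.03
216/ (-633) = -72/ 211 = -0.34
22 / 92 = 11 / 46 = 0.24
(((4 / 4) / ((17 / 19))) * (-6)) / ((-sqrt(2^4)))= 57 / 34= 1.68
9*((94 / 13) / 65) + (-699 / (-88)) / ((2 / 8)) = 609267 / 18590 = 32.77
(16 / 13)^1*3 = 48 / 13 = 3.69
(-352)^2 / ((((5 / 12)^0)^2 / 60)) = 7434240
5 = 5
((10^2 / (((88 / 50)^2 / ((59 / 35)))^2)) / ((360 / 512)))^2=73958502197265625 / 41688729535761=1774.06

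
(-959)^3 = -881974079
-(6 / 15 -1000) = 999.60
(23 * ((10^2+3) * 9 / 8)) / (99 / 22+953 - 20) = 7107 / 2500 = 2.84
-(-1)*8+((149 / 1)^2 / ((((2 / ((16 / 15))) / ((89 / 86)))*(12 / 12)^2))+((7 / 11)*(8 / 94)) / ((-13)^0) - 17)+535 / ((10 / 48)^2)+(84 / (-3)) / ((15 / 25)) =8178016603 / 333465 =24524.36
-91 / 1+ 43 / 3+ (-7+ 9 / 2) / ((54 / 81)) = -965 / 12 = -80.42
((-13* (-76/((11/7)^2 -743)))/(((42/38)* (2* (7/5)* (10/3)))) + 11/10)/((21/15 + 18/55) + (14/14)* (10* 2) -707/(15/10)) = -2905782/1345938455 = -0.00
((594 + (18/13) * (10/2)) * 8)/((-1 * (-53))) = 62496/689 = 90.71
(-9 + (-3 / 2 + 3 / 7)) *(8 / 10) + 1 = -247 / 35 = -7.06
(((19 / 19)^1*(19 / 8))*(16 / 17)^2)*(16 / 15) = 9728 / 4335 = 2.24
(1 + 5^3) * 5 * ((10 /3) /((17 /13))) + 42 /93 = 846538 /527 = 1606.33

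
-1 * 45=-45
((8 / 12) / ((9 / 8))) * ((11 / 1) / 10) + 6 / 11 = 1778 / 1485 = 1.20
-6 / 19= -0.32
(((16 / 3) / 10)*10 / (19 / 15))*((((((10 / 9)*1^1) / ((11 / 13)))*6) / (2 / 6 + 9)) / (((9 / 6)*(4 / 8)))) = 20800 / 4389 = 4.74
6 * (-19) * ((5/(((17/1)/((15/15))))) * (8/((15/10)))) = -3040/17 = -178.82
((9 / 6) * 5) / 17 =15 / 34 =0.44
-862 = -862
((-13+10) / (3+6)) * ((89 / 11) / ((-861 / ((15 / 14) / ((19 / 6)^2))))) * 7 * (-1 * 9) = -24030 / 1139677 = -0.02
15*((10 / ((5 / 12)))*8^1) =2880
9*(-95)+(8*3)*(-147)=-4383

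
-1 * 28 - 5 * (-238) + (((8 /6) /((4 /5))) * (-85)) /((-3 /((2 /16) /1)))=1167.90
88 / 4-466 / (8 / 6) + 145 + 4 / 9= -3277 / 18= -182.06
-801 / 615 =-267 / 205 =-1.30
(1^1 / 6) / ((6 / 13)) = 13 / 36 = 0.36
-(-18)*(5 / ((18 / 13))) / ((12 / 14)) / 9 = 455 / 54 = 8.43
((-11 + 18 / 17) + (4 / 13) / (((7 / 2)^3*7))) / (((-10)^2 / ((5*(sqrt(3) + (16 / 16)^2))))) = -5274453*sqrt(3) / 10612420 - 5274453 / 10612420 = -1.36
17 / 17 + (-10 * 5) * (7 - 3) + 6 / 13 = -2581 / 13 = -198.54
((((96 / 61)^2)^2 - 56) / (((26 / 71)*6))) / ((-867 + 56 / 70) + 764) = 61275879050 / 275933765289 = 0.22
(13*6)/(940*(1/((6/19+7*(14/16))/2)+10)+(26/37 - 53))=2825394/349174955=0.01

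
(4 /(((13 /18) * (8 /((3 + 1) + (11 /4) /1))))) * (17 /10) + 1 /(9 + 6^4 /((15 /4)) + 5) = 3715069 /467480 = 7.95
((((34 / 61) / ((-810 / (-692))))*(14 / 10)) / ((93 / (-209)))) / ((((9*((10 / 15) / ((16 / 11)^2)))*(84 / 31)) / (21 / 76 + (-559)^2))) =-2235026078624 / 36686925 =-60921.60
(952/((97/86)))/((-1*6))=-40936/291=-140.67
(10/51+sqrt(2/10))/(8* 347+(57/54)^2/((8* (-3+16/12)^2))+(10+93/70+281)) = 168000/2628986879+10080* sqrt(5)/154646287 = 0.00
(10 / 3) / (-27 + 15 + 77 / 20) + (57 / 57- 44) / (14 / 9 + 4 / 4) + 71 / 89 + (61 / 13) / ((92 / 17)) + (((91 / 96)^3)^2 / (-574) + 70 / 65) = -4035494558252370936439 / 278413346161029021696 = -14.49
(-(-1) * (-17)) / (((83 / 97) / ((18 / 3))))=-9894 / 83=-119.20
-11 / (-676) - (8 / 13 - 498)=336243 / 676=497.40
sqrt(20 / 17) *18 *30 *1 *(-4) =-4320 *sqrt(85) / 17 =-2342.85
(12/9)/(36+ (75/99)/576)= 25344/684313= 0.04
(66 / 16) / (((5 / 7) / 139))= 32109 / 40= 802.72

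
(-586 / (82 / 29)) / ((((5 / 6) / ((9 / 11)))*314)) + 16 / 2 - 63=-19701344 / 354035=-55.65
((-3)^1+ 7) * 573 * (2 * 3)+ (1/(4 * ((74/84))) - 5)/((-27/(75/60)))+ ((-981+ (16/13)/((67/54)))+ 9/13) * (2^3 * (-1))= 150266016983/6961032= 21586.74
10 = 10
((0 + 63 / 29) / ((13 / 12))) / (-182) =-54 / 4901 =-0.01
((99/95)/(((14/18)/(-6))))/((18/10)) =-594/133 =-4.47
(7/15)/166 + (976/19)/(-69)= -269007/362710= -0.74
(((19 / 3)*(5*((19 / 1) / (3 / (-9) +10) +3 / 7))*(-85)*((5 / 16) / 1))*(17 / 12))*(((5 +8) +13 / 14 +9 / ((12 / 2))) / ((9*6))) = -815.10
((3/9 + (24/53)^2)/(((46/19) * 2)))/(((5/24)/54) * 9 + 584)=1034436/5433513307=0.00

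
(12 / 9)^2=16 / 9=1.78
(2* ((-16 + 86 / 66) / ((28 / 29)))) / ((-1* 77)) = 14065 / 35574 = 0.40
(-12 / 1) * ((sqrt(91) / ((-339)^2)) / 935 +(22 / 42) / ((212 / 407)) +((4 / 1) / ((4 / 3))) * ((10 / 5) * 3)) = -84613 / 371 - 4 * sqrt(91) / 35817045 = -228.07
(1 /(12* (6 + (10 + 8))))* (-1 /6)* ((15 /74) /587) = -5 /25020288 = -0.00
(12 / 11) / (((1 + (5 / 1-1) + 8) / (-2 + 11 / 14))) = -102 / 1001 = -0.10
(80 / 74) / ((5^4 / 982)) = 7856 / 4625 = 1.70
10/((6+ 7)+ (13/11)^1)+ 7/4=383/156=2.46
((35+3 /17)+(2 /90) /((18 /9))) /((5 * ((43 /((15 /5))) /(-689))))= -37093693 /109650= -338.29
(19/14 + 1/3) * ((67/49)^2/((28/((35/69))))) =1593595/27832392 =0.06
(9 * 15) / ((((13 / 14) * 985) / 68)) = 25704 / 2561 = 10.04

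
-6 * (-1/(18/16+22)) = 48/185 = 0.26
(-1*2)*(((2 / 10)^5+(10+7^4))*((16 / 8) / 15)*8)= -241100032 / 46875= -5143.47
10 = 10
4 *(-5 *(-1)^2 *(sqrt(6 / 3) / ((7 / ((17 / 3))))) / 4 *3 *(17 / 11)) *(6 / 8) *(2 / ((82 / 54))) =-117045 *sqrt(2) / 6314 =-26.22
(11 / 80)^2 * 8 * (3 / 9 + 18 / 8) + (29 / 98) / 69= 4273777 / 10819200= 0.40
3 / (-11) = -3 / 11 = -0.27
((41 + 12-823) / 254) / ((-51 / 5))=1925 / 6477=0.30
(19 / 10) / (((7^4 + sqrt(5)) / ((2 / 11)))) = 45619 / 317063780 - 19*sqrt(5) / 317063780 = 0.00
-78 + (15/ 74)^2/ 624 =-88842549/ 1139008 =-78.00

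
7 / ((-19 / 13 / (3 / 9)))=-1.60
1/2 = 0.50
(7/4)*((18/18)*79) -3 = 541/4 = 135.25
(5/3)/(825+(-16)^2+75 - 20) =5/3408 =0.00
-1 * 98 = -98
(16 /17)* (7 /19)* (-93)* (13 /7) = -19344 /323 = -59.89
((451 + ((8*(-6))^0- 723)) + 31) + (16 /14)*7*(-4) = -272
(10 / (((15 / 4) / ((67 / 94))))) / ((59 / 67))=17956 / 8319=2.16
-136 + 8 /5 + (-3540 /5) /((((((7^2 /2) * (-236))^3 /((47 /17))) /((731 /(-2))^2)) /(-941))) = -2222519253909 /16381446760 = -135.67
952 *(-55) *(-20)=1047200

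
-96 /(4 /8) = -192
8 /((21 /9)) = 24 /7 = 3.43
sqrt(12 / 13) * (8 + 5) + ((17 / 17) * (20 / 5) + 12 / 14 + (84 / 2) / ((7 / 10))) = 2 * sqrt(39) + 454 / 7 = 77.35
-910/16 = -455/8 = -56.88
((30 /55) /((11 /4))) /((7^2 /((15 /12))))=30 /5929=0.01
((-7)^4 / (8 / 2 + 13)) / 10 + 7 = 3591 / 170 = 21.12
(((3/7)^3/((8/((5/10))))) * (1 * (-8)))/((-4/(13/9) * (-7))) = -39/19208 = -0.00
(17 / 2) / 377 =17 / 754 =0.02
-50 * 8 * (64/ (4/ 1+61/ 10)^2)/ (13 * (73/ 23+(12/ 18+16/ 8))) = -176640000/ 53443039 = -3.31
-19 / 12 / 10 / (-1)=19 / 120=0.16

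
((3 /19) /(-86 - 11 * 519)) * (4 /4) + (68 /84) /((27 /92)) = 172202519 /62429535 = 2.76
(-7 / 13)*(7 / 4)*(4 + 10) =-343 / 26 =-13.19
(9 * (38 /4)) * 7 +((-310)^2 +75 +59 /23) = 4451699 /46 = 96776.07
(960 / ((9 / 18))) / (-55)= -384 / 11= -34.91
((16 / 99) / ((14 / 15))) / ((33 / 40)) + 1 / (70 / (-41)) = -28649 / 76230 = -0.38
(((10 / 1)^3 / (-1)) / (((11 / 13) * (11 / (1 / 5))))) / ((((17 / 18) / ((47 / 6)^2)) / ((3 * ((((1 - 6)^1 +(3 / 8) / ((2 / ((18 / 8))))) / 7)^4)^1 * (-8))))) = 15873431163923775 / 2589383458816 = 6130.20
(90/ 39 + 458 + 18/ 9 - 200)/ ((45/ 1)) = 682/ 117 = 5.83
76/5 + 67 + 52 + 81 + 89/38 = 41333/190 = 217.54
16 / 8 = 2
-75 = -75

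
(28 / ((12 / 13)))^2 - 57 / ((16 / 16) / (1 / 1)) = 7768 / 9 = 863.11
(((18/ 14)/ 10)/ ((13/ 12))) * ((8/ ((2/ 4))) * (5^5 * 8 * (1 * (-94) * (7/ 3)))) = -10412307.69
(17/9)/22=17/198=0.09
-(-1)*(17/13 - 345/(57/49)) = -295.27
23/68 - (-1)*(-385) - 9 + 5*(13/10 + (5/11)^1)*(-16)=-399451/748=-534.03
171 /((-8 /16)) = -342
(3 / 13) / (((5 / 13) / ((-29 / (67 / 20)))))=-348 / 67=-5.19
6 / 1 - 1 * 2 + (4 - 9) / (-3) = 17 / 3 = 5.67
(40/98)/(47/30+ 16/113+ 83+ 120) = 67800/34004089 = 0.00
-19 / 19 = -1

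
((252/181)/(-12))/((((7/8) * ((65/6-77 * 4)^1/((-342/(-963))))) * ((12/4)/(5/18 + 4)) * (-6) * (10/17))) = -99484/1553911245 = -0.00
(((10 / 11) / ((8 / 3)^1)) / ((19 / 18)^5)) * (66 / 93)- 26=-1981564034 / 76759069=-25.82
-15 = -15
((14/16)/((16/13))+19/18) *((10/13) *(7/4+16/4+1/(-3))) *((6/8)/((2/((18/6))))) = 50875/6144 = 8.28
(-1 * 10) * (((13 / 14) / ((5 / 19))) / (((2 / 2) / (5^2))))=-6175 / 7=-882.14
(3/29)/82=3/2378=0.00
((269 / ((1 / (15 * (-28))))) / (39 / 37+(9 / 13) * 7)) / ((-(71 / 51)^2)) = 23557855230 / 2384393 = 9880.02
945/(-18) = -105/2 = -52.50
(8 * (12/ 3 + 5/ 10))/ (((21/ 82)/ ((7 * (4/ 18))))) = 656/ 3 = 218.67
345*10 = 3450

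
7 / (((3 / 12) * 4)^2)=7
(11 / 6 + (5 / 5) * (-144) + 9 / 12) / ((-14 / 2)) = 1697 / 84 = 20.20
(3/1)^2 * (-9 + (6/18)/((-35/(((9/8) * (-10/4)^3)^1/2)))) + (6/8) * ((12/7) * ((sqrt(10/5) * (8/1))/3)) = -71901/896 + 24 * sqrt(2)/7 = -75.40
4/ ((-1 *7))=-4/ 7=-0.57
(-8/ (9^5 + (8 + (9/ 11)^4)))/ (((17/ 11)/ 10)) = -0.00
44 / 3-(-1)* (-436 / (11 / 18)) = -23060 / 33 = -698.79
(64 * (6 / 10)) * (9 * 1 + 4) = 2496 / 5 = 499.20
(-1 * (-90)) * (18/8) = 405/2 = 202.50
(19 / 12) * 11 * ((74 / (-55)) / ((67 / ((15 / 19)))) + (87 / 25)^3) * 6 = 9217548759 / 2093750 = 4402.41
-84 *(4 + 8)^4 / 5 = -1741824 / 5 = -348364.80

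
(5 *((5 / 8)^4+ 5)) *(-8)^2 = 105525 / 64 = 1648.83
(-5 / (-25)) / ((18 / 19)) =19 / 90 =0.21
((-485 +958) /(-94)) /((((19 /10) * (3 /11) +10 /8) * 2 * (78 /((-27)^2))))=-13.30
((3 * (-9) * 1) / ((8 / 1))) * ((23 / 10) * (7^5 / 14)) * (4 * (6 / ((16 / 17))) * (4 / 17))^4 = -120772701 / 10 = -12077270.10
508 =508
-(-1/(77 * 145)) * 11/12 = 0.00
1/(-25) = -1/25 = -0.04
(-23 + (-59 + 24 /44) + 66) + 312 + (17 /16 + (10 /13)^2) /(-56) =70556555 /237952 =296.52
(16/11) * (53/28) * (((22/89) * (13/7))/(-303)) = -5512/1321383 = -0.00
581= 581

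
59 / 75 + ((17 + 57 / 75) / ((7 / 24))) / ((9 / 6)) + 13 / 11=9832 / 231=42.56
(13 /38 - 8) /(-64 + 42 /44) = 3201 /26353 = 0.12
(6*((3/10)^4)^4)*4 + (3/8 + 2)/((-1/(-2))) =5937500129140163/1250000000000000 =4.75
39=39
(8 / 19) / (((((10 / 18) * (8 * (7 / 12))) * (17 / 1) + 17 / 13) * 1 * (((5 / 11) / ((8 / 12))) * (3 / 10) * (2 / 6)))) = 41184 / 302651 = 0.14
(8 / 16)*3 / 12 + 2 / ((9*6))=0.16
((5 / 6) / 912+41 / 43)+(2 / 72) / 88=1235527 / 1294128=0.95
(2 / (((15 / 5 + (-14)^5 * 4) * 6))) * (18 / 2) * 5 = -15 / 2151293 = -0.00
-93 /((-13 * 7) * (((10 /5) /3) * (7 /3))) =837 /1274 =0.66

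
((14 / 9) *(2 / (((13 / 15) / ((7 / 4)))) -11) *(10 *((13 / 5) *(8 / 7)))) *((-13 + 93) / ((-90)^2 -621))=-231680 / 67311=-3.44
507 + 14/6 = 1528/3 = 509.33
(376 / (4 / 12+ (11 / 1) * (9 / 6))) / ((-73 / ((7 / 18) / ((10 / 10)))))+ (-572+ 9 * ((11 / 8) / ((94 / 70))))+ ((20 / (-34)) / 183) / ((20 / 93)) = -562.92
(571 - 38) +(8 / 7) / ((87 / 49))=46427 / 87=533.64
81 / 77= 1.05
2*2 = 4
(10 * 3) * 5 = 150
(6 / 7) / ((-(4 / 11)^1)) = -33 / 14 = -2.36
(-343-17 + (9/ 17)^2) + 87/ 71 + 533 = 3580681/ 20519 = 174.51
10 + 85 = 95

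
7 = 7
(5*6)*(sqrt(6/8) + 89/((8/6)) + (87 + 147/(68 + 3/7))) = 15*sqrt(3) + 4480515/958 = 4702.93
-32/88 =-4/11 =-0.36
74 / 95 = 0.78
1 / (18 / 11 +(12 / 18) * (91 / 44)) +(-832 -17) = -168885 / 199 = -848.67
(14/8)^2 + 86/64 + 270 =8781/32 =274.41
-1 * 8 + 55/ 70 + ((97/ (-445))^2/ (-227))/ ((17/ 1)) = -7.21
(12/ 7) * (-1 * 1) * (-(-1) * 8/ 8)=-1.71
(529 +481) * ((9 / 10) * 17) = 15453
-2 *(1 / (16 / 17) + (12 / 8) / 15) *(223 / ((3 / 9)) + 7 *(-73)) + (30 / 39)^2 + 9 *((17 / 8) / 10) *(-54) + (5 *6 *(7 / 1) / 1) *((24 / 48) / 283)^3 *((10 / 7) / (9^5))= -283501853737542785 / 603152719974792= -470.03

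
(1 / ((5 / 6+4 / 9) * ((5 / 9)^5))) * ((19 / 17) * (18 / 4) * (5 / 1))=90876411 / 244375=371.87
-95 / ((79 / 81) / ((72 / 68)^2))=-2493180 / 22831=-109.20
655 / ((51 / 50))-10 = 32240 / 51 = 632.16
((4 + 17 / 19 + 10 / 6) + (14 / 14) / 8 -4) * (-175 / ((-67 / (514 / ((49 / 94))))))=52845625 / 7638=6918.78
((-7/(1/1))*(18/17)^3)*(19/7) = -22.55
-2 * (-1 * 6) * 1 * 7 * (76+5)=6804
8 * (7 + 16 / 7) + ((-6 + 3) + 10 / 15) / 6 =9311 / 126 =73.90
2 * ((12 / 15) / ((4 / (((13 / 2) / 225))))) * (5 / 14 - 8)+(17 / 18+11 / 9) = 16367 / 7875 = 2.08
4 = 4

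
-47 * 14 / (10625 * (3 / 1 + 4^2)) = -658 / 201875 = -0.00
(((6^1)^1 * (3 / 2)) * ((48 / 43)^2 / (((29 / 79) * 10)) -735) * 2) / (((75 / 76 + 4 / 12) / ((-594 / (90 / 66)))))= 4363303.75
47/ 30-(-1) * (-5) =-103/ 30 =-3.43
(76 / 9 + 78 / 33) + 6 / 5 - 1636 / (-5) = 167908 / 495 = 339.21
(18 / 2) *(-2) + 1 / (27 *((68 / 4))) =-8261 / 459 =-18.00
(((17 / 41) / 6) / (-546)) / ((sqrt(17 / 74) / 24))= -2 * sqrt(1258) / 11193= -0.01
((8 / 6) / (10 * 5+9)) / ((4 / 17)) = 17 / 177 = 0.10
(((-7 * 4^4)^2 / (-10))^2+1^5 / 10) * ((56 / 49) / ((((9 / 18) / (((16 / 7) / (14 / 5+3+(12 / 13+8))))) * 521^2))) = 779978555404672 / 5785764915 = 134809.93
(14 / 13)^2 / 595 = 28 / 14365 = 0.00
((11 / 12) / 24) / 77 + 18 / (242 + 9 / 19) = 694079 / 9287712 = 0.07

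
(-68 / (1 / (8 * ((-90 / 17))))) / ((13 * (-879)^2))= 320 / 1116037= 0.00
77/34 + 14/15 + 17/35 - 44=-143929/3570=-40.32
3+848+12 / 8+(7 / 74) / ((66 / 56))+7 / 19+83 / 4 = 81075743 / 92796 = 873.70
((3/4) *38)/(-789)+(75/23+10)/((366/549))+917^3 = 4664355063541/6049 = 771095232.86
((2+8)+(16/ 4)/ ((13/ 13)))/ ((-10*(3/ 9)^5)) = -1701/ 5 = -340.20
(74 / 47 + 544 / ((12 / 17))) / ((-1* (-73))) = 108886 / 10293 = 10.58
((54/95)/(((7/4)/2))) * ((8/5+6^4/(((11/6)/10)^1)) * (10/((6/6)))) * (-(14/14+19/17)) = -12095972352/124355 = -97269.69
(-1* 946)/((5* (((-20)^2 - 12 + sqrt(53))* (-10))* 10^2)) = 4171/8550625 - 43* sqrt(53)/34202500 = 0.00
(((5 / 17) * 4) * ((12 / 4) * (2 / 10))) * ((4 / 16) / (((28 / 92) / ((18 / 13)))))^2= 128547 / 140777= 0.91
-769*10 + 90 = -7600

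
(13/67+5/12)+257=257.61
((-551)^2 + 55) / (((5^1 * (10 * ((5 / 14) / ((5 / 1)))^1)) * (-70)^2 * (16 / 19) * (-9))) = -721183 / 315000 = -2.29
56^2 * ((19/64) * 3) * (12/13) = 2578.15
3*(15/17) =45/17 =2.65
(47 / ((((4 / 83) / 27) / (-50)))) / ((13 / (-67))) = 176422725 / 26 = 6785489.42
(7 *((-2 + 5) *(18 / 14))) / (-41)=-27 / 41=-0.66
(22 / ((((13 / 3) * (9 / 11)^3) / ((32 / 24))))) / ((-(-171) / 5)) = 585640 / 1620567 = 0.36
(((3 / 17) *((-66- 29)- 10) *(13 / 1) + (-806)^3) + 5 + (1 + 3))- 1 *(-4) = -8901316346 / 17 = -523606843.88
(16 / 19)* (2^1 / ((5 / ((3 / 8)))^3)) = 27 / 38000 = 0.00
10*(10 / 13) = 100 / 13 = 7.69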